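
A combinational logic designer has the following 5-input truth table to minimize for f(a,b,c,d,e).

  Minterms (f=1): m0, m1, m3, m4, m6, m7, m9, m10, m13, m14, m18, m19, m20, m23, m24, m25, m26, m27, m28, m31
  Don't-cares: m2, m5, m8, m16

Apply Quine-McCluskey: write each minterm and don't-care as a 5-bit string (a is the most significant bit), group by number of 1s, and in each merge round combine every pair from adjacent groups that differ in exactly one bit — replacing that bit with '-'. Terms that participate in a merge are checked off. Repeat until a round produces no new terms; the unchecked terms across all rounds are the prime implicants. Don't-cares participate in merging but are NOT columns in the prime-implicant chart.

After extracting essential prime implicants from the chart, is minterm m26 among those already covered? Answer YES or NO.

NO

Round 0: 00000✓ 00001✓ 00010✓ 00011✓ 00100✓ 00101✓ 00110✓ 00111✓ 01000✓ 01001✓ 01010✓ 01101✓ 01110✓ 10000✓ 10010✓ 10011✓ 10100✓ 10111✓ 11000✓ 11001✓ 11010✓ 11011✓ 11100✓ 11111✓
Round 1: -0000✓ -0010✓ -0011✓ -0100✓ -0111✓ -1000✓ -1001✓ -1010✓ 0-000✓ 0-001✓ 0-010✓ 0-101✓ 0-110✓ 00-00✓ 00-01✓ 00-10✓ 00-11✓ 000-0✓ 000-1✓ 0000-✓ 0001-✓ 001-0✓ 001-1✓ 0010-✓ 0011-✓ 01-01✓ 01-10✓ 010-0✓ 0100-✓ 1-000✓ 1-010✓ 1-011✓ 1-100✓ 1-111✓ 10-00✓ 10-11✓ 100-0✓ 1001-✓ 11-00✓ 11-11✓ 110-0✓ 110-1✓ 1100-✓ 1101-✓
Round 2: --000✓ --010✓ -0-00 -0-11 -00-0✓ -001- -10-0✓ -100- 0--01 0--10 0-0-0✓ 0-00- 00--0✓ 00--1✓ 00-0-✓ 00-1-✓ 000--✓ 001--✓ 1--00 1--11 1-0-0✓ 1-01- 110--
Round 3: --0-0 00---
PIs = {--0-0, -0-00, -0-11, -001-, -100-, 0--01, 0--10, 0-00-, 00---, 1--00, 1--11, 1-01-, 110--}
Coverage chart:
  m0: --0-0,-0-00,0-00-,00---
  m1: 0--01,0-00-,00---
  m3: -0-11,-001-,00---
  m4: -0-00,00---
  m6: 0--10,00---
  m7: -0-11,00---
  m9: -100-,0--01,0-00-
  m10: --0-0,0--10
  m13: 0--01 ←essential
  m14: 0--10 ←essential
  m18: --0-0,-001-,1-01-
  m19: -0-11,-001-,1--11,1-01-
  m20: -0-00,1--00
  m23: -0-11,1--11
  m24: --0-0,-100-,1--00,110--
  m25: -100-,110--
  m26: --0-0,1-01-,110--
  m27: 1--11,1-01-,110--
  m28: 1--00 ←essential
  m31: 1--11 ←essential
Essential: 0--01, 0--10, 1--00, 1--11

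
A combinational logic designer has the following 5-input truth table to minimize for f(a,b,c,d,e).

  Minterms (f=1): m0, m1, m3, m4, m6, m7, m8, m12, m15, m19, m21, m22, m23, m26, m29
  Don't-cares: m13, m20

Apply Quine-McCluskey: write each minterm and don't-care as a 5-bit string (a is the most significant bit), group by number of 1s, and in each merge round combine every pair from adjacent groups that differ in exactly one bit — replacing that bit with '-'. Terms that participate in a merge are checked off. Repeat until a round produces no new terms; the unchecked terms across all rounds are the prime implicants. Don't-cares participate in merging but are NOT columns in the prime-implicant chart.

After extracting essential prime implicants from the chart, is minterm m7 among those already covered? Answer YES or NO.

YES

Round 0: 00000✓ 00001✓ 00011✓ 00100✓ 00110✓ 00111✓ 01000✓ 01100✓ 01101✓ 01111✓ 10011✓ 10100✓ 10101✓ 10110✓ 10111✓ 11010 11101✓
Round 1: -0011✓ -0100✓ -0110✓ -0111✓ -1101 0-000✓ 0-100✓ 0-111 00-00✓ 00-11✓ 000-1 0000- 001-0✓ 0011-✓ 01-00✓ 011-1 0110- 1-101 10-11✓ 101-0✓ 101-1✓ 1010-✓ 1011-✓
Round 2: -0-11 -01-0 -011- 0--00 101--
PIs = {-0-11, -01-0, -011-, -1101, 0--00, 0-111, 000-1, 0000-, 011-1, 0110-, 1-101, 101--, 11010}
Coverage chart:
  m0: 0--00,0000-
  m1: 000-1,0000-
  m3: -0-11,000-1
  m4: -01-0,0--00
  m6: -01-0,-011-
  m7: -0-11,-011-,0-111
  m8: 0--00 ←essential
  m12: 0--00,0110-
  m15: 0-111,011-1
  m19: -0-11 ←essential
  m21: 1-101,101--
  m22: -01-0,-011-,101--
  m23: -0-11,-011-,101--
  m26: 11010 ←essential
  m29: -1101,1-101
Essential: -0-11, 0--00, 11010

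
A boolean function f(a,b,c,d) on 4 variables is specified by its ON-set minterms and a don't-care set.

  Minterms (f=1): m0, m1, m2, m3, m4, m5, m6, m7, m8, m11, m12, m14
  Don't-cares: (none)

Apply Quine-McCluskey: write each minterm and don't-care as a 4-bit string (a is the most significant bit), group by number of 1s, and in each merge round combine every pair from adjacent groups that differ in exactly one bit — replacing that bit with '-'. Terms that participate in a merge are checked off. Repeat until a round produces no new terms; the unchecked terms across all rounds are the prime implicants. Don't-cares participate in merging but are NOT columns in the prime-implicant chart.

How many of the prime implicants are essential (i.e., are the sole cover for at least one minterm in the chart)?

4

size-2^0 implicants → 0000(✓)  0001(✓)  0010(✓)  0011(✓)  0100(✓)  0101(✓)  0110(✓)  0111(✓)  1000(✓)  1011(✓)  1100(✓)  1110(✓)
size-2^1 implicants → -000(✓)  -011  -100(✓)  -110(✓)  0-00(✓)  0-01(✓)  0-10(✓)  0-11(✓)  00-0(✓)  00-1(✓)  000-(✓)  001-(✓)  01-0(✓)  01-1(✓)  010-(✓)  011-(✓)  1-00(✓)  11-0(✓)
size-2^2 implicants → --00  -1-0  0--0(✓)  0--1(✓)  0-0-(✓)  0-1-(✓)  00--(✓)  01--(✓)
size-2^3 implicants → 0---
Unchecked terms (primes): --00, -011, -1-0, 0---
Minterm coverage:
  m0 ⊆ --00,0---
  m1 ⊆ 0--- [E]
  m2 ⊆ 0--- [E]
  m3 ⊆ -011,0---
  m4 ⊆ --00,-1-0,0---
  m5 ⊆ 0--- [E]
  m6 ⊆ -1-0,0---
  m7 ⊆ 0--- [E]
  m8 ⊆ --00 [E]
  m11 ⊆ -011 [E]
  m12 ⊆ --00,-1-0
  m14 ⊆ -1-0 [E]
E = {--00, -011, -1-0, 0---}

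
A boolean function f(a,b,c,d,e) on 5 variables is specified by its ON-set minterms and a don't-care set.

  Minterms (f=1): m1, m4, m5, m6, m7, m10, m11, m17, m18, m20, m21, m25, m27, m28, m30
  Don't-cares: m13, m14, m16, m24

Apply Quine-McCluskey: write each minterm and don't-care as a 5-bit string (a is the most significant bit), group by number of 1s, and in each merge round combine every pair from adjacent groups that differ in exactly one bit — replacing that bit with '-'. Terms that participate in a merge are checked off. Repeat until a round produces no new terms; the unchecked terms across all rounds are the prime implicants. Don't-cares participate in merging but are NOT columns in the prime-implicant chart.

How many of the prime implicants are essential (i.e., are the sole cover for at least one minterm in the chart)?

Round 0: 00001✓ 00100✓ 00101✓ 00110✓ 00111✓ 01010✓ 01011✓ 01101✓ 01110✓ 10000✓ 10001✓ 10010✓ 10100✓ 10101✓ 11000✓ 11001✓ 11011✓ 11100✓ 11110✓
Round 1: -0001✓ -0100✓ -0101✓ -1011 -1110 0-101 0-110 00-01✓ 001-0✓ 001-1✓ 0010-✓ 0011-✓ 01-10 0101- 1-000✓ 1-001✓ 1-100✓ 10-00✓ 10-01✓ 100-0 1000-✓ 1010-✓ 11-00✓ 110-1 1100-✓ 111-0
Round 2: -0-01 -010- 001-- 1--00 1-00- 10-0-
PIs = {-0-01, -010-, -1011, -1110, 0-101, 0-110, 001--, 01-10, 0101-, 1--00, 1-00-, 10-0-, 100-0, 110-1, 111-0}
Coverage chart:
  m1: -0-01 ←essential
  m4: -010-,001--
  m5: -0-01,-010-,0-101,001--
  m6: 0-110,001--
  m7: 001-- ←essential
  m10: 01-10,0101-
  m11: -1011,0101-
  m17: -0-01,1-00-,10-0-
  m18: 100-0 ←essential
  m20: -010-,1--00,10-0-
  m21: -0-01,-010-,10-0-
  m25: 1-00-,110-1
  m27: -1011,110-1
  m28: 1--00,111-0
  m30: -1110,111-0
Essential: -0-01, 001--, 100-0

3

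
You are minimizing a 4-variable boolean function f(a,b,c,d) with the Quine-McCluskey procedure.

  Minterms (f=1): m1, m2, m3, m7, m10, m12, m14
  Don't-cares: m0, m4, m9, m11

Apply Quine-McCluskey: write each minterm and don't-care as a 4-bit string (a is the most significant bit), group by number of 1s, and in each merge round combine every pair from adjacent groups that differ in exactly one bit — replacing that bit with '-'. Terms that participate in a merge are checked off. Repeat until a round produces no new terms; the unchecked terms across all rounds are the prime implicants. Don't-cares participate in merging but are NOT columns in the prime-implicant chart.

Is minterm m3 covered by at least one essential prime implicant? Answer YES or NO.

Round 0: 0000✓ 0001✓ 0010✓ 0011✓ 0100✓ 0111✓ 1001✓ 1010✓ 1011✓ 1100✓ 1110✓
Round 1: -001✓ -010✓ -011✓ -100 0-00 0-11 00-0✓ 00-1✓ 000-✓ 001-✓ 1-10 10-1✓ 101-✓ 11-0
Round 2: -0-1 -01- 00--
PIs = {-0-1, -01-, -100, 0-00, 0-11, 00--, 1-10, 11-0}
Coverage chart:
  m1: -0-1,00--
  m2: -01-,00--
  m3: -0-1,-01-,0-11,00--
  m7: 0-11 ←essential
  m10: -01-,1-10
  m12: -100,11-0
  m14: 1-10,11-0
Essential: 0-11

YES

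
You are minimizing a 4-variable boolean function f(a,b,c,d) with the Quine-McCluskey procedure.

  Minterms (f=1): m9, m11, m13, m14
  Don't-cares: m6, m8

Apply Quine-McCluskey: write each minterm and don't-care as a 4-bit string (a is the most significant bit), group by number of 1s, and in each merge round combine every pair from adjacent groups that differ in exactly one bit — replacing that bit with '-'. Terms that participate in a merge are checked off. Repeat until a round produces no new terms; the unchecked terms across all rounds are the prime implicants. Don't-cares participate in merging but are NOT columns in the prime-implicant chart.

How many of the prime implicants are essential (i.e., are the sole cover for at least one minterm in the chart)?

3

size-2^0 implicants → 0110(✓)  1000(✓)  1001(✓)  1011(✓)  1101(✓)  1110(✓)
size-2^1 implicants → -110  1-01  10-1  100-
Unchecked terms (primes): -110, 1-01, 10-1, 100-
Minterm coverage:
  m9 ⊆ 1-01,10-1,100-
  m11 ⊆ 10-1 [E]
  m13 ⊆ 1-01 [E]
  m14 ⊆ -110 [E]
E = {-110, 1-01, 10-1}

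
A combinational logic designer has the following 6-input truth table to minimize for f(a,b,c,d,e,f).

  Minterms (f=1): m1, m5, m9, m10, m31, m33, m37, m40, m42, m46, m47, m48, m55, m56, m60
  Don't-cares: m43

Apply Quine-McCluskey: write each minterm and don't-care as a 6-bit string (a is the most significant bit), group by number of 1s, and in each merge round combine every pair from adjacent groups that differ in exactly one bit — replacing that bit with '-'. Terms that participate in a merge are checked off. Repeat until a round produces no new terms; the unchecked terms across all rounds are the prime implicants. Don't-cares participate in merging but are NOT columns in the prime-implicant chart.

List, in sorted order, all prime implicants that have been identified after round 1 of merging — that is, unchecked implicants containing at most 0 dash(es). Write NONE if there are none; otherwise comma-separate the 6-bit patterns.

[col 0] 000001*, 000101*, 001001*, 001010*, 011111, 100001*, 100101*, 101000*, 101010*, 101011*, 101110*, 101111*, 110000*, 110111, 111000*, 111100*
[col 1] -00001*, -00101*, -01010, 00-001, 000-01*, 1-1000, 100-01*, 101-10*, 101-11*, 1010-0, 10101-*, 10111-*, 11-000, 111-00
[col 2] -00-01, 101-1-
Prime implicants: -00-01, -01010, 00-001, 011111, 1-1000, 101-1-, 1010-0, 11-000, 110111, 111-00

011111, 110111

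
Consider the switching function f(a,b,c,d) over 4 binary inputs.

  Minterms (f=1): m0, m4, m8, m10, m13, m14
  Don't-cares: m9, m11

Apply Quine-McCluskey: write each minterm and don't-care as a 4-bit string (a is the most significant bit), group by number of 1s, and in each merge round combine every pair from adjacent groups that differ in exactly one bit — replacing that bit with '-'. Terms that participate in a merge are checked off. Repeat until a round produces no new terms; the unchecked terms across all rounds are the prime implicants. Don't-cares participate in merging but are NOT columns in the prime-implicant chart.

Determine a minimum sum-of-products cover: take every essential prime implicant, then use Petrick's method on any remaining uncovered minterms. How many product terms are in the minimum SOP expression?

4

[col 0] 0000*, 0100*, 1000*, 1001*, 1010*, 1011*, 1101*, 1110*
[col 1] -000, 0-00, 1-01, 1-10, 10-0*, 10-1*, 100-*, 101-*
[col 2] 10--
Prime implicants: -000, 0-00, 1-01, 1-10, 10--
PI chart (minterm → PIs covering it):
  0 | -000,0-00
  4 | 0-00  (sole → essential)
  8 | -000,10--
  10 | 1-10,10--
  13 | 1-01  (sole → essential)
  14 | 1-10  (sole → essential)
Essential prime implicants: 0-00, 1-01, 1-10
Petrick residual → -000
Minimum SOP uses 4 PIs: b'c'd' + a'c'd' + ac'd + acd'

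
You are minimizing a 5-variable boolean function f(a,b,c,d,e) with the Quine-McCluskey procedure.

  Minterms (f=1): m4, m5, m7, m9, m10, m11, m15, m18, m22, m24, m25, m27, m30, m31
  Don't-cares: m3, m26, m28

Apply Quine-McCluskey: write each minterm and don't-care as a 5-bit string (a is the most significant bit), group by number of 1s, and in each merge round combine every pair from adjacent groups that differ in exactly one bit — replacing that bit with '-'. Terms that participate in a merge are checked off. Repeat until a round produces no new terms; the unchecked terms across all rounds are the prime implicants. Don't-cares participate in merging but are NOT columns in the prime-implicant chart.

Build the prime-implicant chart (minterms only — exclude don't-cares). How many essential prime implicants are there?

4

[col 0] 00011*, 00100*, 00101*, 00111*, 01001*, 01010*, 01011*, 01111*, 10010*, 10110*, 11000*, 11001*, 11010*, 11011*, 11100*, 11110*, 11111*
[col 1] -1001*, -1010*, -1011*, -1111*, 0-011*, 0-111*, 00-11*, 001-1, 0010-, 01-11*, 010-1*, 0101-*, 1-010*, 1-110*, 10-10*, 11-00*, 11-10*, 11-11*, 110-0*, 110-1*, 1100-*, 1101-*, 111-0*, 1111-*
[col 2] -1-11, -10-1, -101-, 0--11, 1--10, 11--0, 11-1-, 110--
Prime implicants: -1-11, -10-1, -101-, 0--11, 001-1, 0010-, 1--10, 11--0, 11-1-, 110--
PI chart (minterm → PIs covering it):
  4 | 0010-  (sole → essential)
  5 | 001-1,0010-
  7 | 0--11,001-1
  9 | -10-1  (sole → essential)
  10 | -101-  (sole → essential)
  11 | -1-11,-10-1,-101-,0--11
  15 | -1-11,0--11
  18 | 1--10  (sole → essential)
  22 | 1--10  (sole → essential)
  24 | 11--0,110--
  25 | -10-1,110--
  27 | -1-11,-10-1,-101-,11-1-,110--
  30 | 1--10,11--0,11-1-
  31 | -1-11,11-1-
Essential prime implicants: -10-1, -101-, 0010-, 1--10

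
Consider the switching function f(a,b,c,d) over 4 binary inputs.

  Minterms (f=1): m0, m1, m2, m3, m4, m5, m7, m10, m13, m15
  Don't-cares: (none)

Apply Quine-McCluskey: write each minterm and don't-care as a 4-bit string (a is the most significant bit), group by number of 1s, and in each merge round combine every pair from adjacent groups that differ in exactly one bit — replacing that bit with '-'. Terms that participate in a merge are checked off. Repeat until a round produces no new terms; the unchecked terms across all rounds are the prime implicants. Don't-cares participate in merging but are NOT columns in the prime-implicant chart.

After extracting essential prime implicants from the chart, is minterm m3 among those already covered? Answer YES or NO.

NO

size-2^0 implicants → 0000(✓)  0001(✓)  0010(✓)  0011(✓)  0100(✓)  0101(✓)  0111(✓)  1010(✓)  1101(✓)  1111(✓)
size-2^1 implicants → -010  -101(✓)  -111(✓)  0-00(✓)  0-01(✓)  0-11(✓)  00-0(✓)  00-1(✓)  000-(✓)  001-(✓)  01-1(✓)  010-(✓)  11-1(✓)
size-2^2 implicants → -1-1  0--1  0-0-  00--
Unchecked terms (primes): -010, -1-1, 0--1, 0-0-, 00--
Minterm coverage:
  m0 ⊆ 0-0-,00--
  m1 ⊆ 0--1,0-0-,00--
  m2 ⊆ -010,00--
  m3 ⊆ 0--1,00--
  m4 ⊆ 0-0- [E]
  m5 ⊆ -1-1,0--1,0-0-
  m7 ⊆ -1-1,0--1
  m10 ⊆ -010 [E]
  m13 ⊆ -1-1 [E]
  m15 ⊆ -1-1 [E]
E = {-010, -1-1, 0-0-}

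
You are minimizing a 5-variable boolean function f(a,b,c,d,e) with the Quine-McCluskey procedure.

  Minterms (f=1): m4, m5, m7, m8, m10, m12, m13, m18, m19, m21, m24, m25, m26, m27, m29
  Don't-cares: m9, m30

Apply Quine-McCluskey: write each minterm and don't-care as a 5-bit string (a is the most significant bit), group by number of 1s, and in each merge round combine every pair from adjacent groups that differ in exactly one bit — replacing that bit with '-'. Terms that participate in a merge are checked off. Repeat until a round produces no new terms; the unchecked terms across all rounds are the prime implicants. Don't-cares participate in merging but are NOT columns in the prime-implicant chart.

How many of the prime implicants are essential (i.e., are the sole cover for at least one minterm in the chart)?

[col 0] 00100*, 00101*, 00111*, 01000*, 01001*, 01010*, 01100*, 01101*, 10010*, 10011*, 10101*, 11000*, 11001*, 11010*, 11011*, 11101*, 11110*
[col 1] -0101*, -1000*, -1001*, -1010*, -1101*, 0-100*, 0-101*, 001-1, 0010-*, 01-00*, 01-01*, 010-0*, 0100-*, 0110-*, 1-010*, 1-011*, 1-101*, 1001-*, 11-01*, 11-10, 110-0*, 110-1*, 1100-*, 1101-*
[col 2] --101, -1-01, -10-0, -100-, 0-10-, 01-0-, 1-01-, 110--
Prime implicants: --101, -1-01, -10-0, -100-, 0-10-, 001-1, 01-0-, 1-01-, 11-10, 110--
PI chart (minterm → PIs covering it):
  4 | 0-10-  (sole → essential)
  5 | --101,0-10-,001-1
  7 | 001-1  (sole → essential)
  8 | -10-0,-100-,01-0-
  10 | -10-0  (sole → essential)
  12 | 0-10-,01-0-
  13 | --101,-1-01,0-10-,01-0-
  18 | 1-01-  (sole → essential)
  19 | 1-01-  (sole → essential)
  21 | --101  (sole → essential)
  24 | -10-0,-100-,110--
  25 | -1-01,-100-,110--
  26 | -10-0,1-01-,11-10,110--
  27 | 1-01-,110--
  29 | --101,-1-01
Essential prime implicants: --101, -10-0, 0-10-, 001-1, 1-01-

5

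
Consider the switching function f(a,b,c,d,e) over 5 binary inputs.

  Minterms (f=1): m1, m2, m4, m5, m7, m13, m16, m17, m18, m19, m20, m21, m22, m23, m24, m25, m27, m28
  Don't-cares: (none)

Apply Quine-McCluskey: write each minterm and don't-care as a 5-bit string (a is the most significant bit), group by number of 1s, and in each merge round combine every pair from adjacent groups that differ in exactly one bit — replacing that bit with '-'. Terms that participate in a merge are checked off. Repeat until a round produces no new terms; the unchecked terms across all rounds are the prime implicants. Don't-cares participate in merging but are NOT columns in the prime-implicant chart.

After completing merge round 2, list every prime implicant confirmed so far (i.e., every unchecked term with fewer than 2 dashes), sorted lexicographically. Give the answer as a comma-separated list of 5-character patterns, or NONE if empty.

Round 0: 00001✓ 00010✓ 00100✓ 00101✓ 00111✓ 01101✓ 10000✓ 10001✓ 10010✓ 10011✓ 10100✓ 10101✓ 10110✓ 10111✓ 11000✓ 11001✓ 11011✓ 11100✓
Round 1: -0001✓ -0010 -0100✓ -0101✓ -0111✓ 0-101 00-01✓ 001-1✓ 0010-✓ 1-000✓ 1-001✓ 1-011✓ 1-100✓ 10-00✓ 10-01✓ 10-10✓ 10-11✓ 100-0✓ 100-1✓ 1000-✓ 1001-✓ 101-0✓ 101-1✓ 1010-✓ 1011-✓ 11-00✓ 110-1✓ 1100-✓
Round 2: -0-01 -01-1 -010- 1--00 1-0-1 1-00- 10--0✓ 10--1✓ 10-0-✓ 10-1-✓ 100--✓ 101--✓
Round 3: 10---
PIs = {-0-01, -0010, -01-1, -010-, 0-101, 1--00, 1-0-1, 1-00-, 10---}

-0010, 0-101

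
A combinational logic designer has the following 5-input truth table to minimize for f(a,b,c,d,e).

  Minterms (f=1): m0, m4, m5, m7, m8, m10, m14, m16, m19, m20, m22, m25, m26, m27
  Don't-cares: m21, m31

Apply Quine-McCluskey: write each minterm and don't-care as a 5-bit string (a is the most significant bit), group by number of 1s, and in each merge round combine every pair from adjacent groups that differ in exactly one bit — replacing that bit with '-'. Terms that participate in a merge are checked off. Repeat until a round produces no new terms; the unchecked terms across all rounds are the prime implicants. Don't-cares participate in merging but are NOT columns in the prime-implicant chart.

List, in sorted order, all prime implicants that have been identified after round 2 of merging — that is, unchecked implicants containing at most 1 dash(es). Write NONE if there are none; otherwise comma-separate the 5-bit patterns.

-1010, 0-000, 001-1, 01-10, 010-0, 1-011, 101-0, 11-11, 110-1, 1101-

[col 0] 00000*, 00100*, 00101*, 00111*, 01000*, 01010*, 01110*, 10000*, 10011*, 10100*, 10101*, 10110*, 11001*, 11010*, 11011*, 11111*
[col 1] -0000*, -0100*, -0101*, -1010, 0-000, 00-00*, 001-1, 0010-*, 01-10, 010-0, 1-011, 10-00*, 101-0, 1010-*, 11-11, 110-1, 1101-
[col 2] -0-00, -010-
Prime implicants: -0-00, -010-, -1010, 0-000, 001-1, 01-10, 010-0, 1-011, 101-0, 11-11, 110-1, 1101-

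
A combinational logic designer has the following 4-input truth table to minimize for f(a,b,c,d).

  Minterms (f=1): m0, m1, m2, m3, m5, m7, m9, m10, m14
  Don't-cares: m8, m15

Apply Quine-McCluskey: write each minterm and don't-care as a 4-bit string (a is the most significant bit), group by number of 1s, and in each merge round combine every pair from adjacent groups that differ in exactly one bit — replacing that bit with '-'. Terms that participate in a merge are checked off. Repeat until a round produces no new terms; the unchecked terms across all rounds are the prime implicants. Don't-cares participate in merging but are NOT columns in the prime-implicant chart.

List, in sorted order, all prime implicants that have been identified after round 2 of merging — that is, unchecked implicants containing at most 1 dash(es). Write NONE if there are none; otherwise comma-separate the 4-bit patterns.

[col 0] 0000*, 0001*, 0010*, 0011*, 0101*, 0111*, 1000*, 1001*, 1010*, 1110*, 1111*
[col 1] -000*, -001*, -010*, -111, 0-01*, 0-11*, 00-0*, 00-1*, 000-*, 001-*, 01-1*, 1-10, 10-0*, 100-*, 111-
[col 2] -0-0, -00-, 0--1, 00--
Prime implicants: -0-0, -00-, -111, 0--1, 00--, 1-10, 111-

-111, 1-10, 111-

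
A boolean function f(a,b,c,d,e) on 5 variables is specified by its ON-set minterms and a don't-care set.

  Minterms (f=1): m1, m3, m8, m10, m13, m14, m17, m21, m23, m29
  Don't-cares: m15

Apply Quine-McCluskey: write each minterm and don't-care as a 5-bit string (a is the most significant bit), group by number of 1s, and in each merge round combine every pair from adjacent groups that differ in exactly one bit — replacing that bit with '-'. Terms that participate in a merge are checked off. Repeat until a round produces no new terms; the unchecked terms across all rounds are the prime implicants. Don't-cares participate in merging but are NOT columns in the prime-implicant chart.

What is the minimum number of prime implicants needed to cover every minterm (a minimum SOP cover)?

6

size-2^0 implicants → 00001(✓)  00011(✓)  01000(✓)  01010(✓)  01101(✓)  01110(✓)  01111(✓)  10001(✓)  10101(✓)  10111(✓)  11101(✓)
size-2^1 implicants → -0001  -1101  000-1  01-10  010-0  011-1  0111-  1-101  10-01  101-1
Unchecked terms (primes): -0001, -1101, 000-1, 01-10, 010-0, 011-1, 0111-, 1-101, 10-01, 101-1
Minterm coverage:
  m1 ⊆ -0001,000-1
  m3 ⊆ 000-1 [E]
  m8 ⊆ 010-0 [E]
  m10 ⊆ 01-10,010-0
  m13 ⊆ -1101,011-1
  m14 ⊆ 01-10,0111-
  m17 ⊆ -0001,10-01
  m21 ⊆ 1-101,10-01,101-1
  m23 ⊆ 101-1 [E]
  m29 ⊆ -1101,1-101
E = {000-1, 010-0, 101-1}
Petrick residual → -0001, -1101, 01-10
Cover = b'c'd'e + bcd'e + a'b'c'e + a'bde' + a'bc'e' + ab'ce  |cover|=6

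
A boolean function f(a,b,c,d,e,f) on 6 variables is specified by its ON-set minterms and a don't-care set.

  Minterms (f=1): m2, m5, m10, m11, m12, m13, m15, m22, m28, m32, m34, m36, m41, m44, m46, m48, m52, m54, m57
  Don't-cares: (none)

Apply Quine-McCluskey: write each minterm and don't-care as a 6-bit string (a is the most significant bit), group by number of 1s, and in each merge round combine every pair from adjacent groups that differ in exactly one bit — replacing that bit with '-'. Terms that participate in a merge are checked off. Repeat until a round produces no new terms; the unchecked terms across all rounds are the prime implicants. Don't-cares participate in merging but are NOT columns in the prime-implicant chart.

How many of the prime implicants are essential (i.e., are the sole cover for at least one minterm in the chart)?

size-2^0 implicants → 000010(✓)  000101(✓)  001010(✓)  001011(✓)  001100(✓)  001101(✓)  001111(✓)  010110(✓)  011100(✓)  100000(✓)  100010(✓)  100100(✓)  101001(✓)  101100(✓)  101110(✓)  110000(✓)  110100(✓)  110110(✓)  111001(✓)
size-2^1 implicants → -00010  -01100  -10110  0-1100  00-010  00-101  001-11  00101-  0011-1  00110-  1-0000(✓)  1-0100(✓)  1-1001  10-100  100-00(✓)  1000-0  1011-0  110-00(✓)  1101-0
size-2^2 implicants → 1-0-00
Unchecked terms (primes): -00010, -01100, -10110, 0-1100, 00-010, 00-101, 001-11, 00101-, 0011-1, 00110-, 1-0-00, 1-1001, 10-100, 1000-0, 1011-0, 1101-0
Minterm coverage:
  m2 ⊆ -00010,00-010
  m5 ⊆ 00-101 [E]
  m10 ⊆ 00-010,00101-
  m11 ⊆ 001-11,00101-
  m12 ⊆ -01100,0-1100,00110-
  m13 ⊆ 00-101,0011-1,00110-
  m15 ⊆ 001-11,0011-1
  m22 ⊆ -10110 [E]
  m28 ⊆ 0-1100 [E]
  m32 ⊆ 1-0-00,1000-0
  m34 ⊆ -00010,1000-0
  m36 ⊆ 1-0-00,10-100
  m41 ⊆ 1-1001 [E]
  m44 ⊆ -01100,10-100,1011-0
  m46 ⊆ 1011-0 [E]
  m48 ⊆ 1-0-00 [E]
  m52 ⊆ 1-0-00,1101-0
  m54 ⊆ -10110,1101-0
  m57 ⊆ 1-1001 [E]
E = {-10110, 0-1100, 00-101, 1-0-00, 1-1001, 1011-0}

6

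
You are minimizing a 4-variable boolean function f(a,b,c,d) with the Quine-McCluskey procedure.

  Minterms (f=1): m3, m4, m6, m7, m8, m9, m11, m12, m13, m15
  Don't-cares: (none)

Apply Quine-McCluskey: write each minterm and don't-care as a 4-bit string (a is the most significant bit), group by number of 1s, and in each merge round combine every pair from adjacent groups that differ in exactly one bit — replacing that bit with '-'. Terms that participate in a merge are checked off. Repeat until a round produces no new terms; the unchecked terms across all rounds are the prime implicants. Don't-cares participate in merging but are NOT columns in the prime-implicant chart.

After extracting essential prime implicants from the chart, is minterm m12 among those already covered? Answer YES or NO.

YES

[col 0] 0011*, 0100*, 0110*, 0111*, 1000*, 1001*, 1011*, 1100*, 1101*, 1111*
[col 1] -011*, -100, -111*, 0-11*, 01-0, 011-, 1-00*, 1-01*, 1-11*, 10-1*, 100-*, 11-1*, 110-*
[col 2] --11, 1--1, 1-0-
Prime implicants: --11, -100, 01-0, 011-, 1--1, 1-0-
PI chart (minterm → PIs covering it):
  3 | --11  (sole → essential)
  4 | -100,01-0
  6 | 01-0,011-
  7 | --11,011-
  8 | 1-0-  (sole → essential)
  9 | 1--1,1-0-
  11 | --11,1--1
  12 | -100,1-0-
  13 | 1--1,1-0-
  15 | --11,1--1
Essential prime implicants: --11, 1-0-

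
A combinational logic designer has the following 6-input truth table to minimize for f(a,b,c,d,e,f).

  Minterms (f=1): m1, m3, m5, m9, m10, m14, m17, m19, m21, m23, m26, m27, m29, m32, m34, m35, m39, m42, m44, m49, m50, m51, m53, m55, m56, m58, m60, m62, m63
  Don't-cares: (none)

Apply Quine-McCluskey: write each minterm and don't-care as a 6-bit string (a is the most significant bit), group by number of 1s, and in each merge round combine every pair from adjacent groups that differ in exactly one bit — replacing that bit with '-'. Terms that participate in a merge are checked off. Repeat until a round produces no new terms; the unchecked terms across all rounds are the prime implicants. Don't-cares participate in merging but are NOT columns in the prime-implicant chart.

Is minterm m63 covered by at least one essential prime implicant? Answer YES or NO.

size-2^0 implicants → 000001(✓)  000011(✓)  000101(✓)  001001(✓)  001010(✓)  001110(✓)  010001(✓)  010011(✓)  010101(✓)  010111(✓)  011010(✓)  011011(✓)  011101(✓)  100000(✓)  100010(✓)  100011(✓)  100111(✓)  101010(✓)  101100(✓)  110001(✓)  110010(✓)  110011(✓)  110101(✓)  110111(✓)  111000(✓)  111010(✓)  111100(✓)  111110(✓)  111111(✓)
size-2^1 implicants → -00011(✓)  -01010(✓)  -10001(✓)  -10011(✓)  -10101(✓)  -10111(✓)  -11010(✓)  0-0001(✓)  0-0011(✓)  0-0101(✓)  0-1010(✓)  00-001  000-01(✓)  0000-1(✓)  001-10  01-011  01-101  010-01(✓)  010-11(✓)  0100-1(✓)  0101-1(✓)  01101-  1-0010(✓)  1-0011(✓)  1-0111(✓)  1-1010(✓)  1-1100  10-010(✓)  100-11(✓)  1000-0  10001-(✓)  11-010(✓)  11-111  110-01(✓)  110-11(✓)  1100-1(✓)  11001-(✓)  1101-1(✓)  111-00(✓)  111-10(✓)  1110-0(✓)  1111-0(✓)  11111-
size-2^2 implicants → --0011  --1010  -10-01(✓)  -10-11(✓)  -100-1(✓)  -101-1(✓)  0-0-01  0-00-1  010--1(✓)  1--010  1-0-11  1-001-  110--1(✓)  111--0
size-2^3 implicants → -10--1
Unchecked terms (primes): --0011, --1010, -10--1, 0-0-01, 0-00-1, 00-001, 001-10, 01-011, 01-101, 01101-, 1--010, 1-0-11, 1-001-, 1-1100, 1000-0, 11-111, 111--0, 11111-
Minterm coverage:
  m1 ⊆ 0-0-01,0-00-1,00-001
  m3 ⊆ --0011,0-00-1
  m5 ⊆ 0-0-01 [E]
  m9 ⊆ 00-001 [E]
  m10 ⊆ --1010,001-10
  m14 ⊆ 001-10 [E]
  m17 ⊆ -10--1,0-0-01,0-00-1
  m19 ⊆ --0011,-10--1,0-00-1,01-011
  m21 ⊆ -10--1,0-0-01,01-101
  m23 ⊆ -10--1 [E]
  m26 ⊆ --1010,01101-
  m27 ⊆ 01-011,01101-
  m29 ⊆ 01-101 [E]
  m32 ⊆ 1000-0 [E]
  m34 ⊆ 1--010,1-001-,1000-0
  m35 ⊆ --0011,1-0-11,1-001-
  m39 ⊆ 1-0-11 [E]
  m42 ⊆ --1010,1--010
  m44 ⊆ 1-1100 [E]
  m49 ⊆ -10--1 [E]
  m50 ⊆ 1--010,1-001-
  m51 ⊆ --0011,-10--1,1-0-11,1-001-
  m53 ⊆ -10--1 [E]
  m55 ⊆ -10--1,1-0-11,11-111
  m56 ⊆ 111--0 [E]
  m58 ⊆ --1010,1--010,111--0
  m60 ⊆ 1-1100,111--0
  m62 ⊆ 111--0,11111-
  m63 ⊆ 11-111,11111-
E = {-10--1, 0-0-01, 00-001, 001-10, 01-101, 1-0-11, 1-1100, 1000-0, 111--0}

NO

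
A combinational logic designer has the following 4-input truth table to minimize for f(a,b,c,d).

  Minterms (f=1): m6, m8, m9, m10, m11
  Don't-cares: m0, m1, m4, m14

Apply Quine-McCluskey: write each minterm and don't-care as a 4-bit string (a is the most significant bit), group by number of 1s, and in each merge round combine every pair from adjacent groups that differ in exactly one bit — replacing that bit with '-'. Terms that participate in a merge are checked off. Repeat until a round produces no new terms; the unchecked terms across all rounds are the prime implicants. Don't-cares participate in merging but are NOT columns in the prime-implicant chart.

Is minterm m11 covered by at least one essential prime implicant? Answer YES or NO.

Round 0: 0000✓ 0001✓ 0100✓ 0110✓ 1000✓ 1001✓ 1010✓ 1011✓ 1110✓
Round 1: -000✓ -001✓ -110 0-00 000-✓ 01-0 1-10 10-0✓ 10-1✓ 100-✓ 101-✓
Round 2: -00- 10--
PIs = {-00-, -110, 0-00, 01-0, 1-10, 10--}
Coverage chart:
  m6: -110,01-0
  m8: -00-,10--
  m9: -00-,10--
  m10: 1-10,10--
  m11: 10-- ←essential
Essential: 10--

YES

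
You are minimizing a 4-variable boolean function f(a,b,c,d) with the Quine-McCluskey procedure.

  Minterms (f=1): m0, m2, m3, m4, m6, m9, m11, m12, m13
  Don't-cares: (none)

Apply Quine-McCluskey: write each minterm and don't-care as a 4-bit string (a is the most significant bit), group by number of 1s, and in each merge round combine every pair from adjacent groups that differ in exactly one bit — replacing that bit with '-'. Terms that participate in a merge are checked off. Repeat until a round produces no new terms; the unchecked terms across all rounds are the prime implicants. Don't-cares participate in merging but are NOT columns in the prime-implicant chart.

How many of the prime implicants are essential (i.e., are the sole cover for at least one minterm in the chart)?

size-2^0 implicants → 0000(✓)  0010(✓)  0011(✓)  0100(✓)  0110(✓)  1001(✓)  1011(✓)  1100(✓)  1101(✓)
size-2^1 implicants → -011  -100  0-00(✓)  0-10(✓)  00-0(✓)  001-  01-0(✓)  1-01  10-1  110-
size-2^2 implicants → 0--0
Unchecked terms (primes): -011, -100, 0--0, 001-, 1-01, 10-1, 110-
Minterm coverage:
  m0 ⊆ 0--0 [E]
  m2 ⊆ 0--0,001-
  m3 ⊆ -011,001-
  m4 ⊆ -100,0--0
  m6 ⊆ 0--0 [E]
  m9 ⊆ 1-01,10-1
  m11 ⊆ -011,10-1
  m12 ⊆ -100,110-
  m13 ⊆ 1-01,110-
E = {0--0}

1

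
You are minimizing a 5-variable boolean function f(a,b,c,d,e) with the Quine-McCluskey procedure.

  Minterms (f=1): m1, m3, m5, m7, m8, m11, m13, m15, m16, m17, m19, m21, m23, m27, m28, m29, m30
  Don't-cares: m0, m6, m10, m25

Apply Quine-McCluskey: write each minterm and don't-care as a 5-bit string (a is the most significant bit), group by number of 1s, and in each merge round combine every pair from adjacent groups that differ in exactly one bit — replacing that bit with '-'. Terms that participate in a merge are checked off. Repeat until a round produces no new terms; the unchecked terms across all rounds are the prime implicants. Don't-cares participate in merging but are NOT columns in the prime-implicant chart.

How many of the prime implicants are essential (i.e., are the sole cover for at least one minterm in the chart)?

[col 0] 00000*, 00001*, 00011*, 00101*, 00110*, 00111*, 01000*, 01010*, 01011*, 01101*, 01111*, 10000*, 10001*, 10011*, 10101*, 10111*, 11001*, 11011*, 11100*, 11101*, 11110*
[col 1] -0000*, -0001*, -0011*, -0101*, -0111*, -1011*, -1101*, 0-000, 0-011*, 0-101*, 0-111*, 00-01*, 00-11*, 000-1*, 0000-*, 001-1*, 0011-, 01-11*, 010-0, 0101-, 011-1*, 1-001*, 1-011*, 1-101*, 10-01*, 10-11*, 100-1*, 1000-*, 101-1*, 11-01*, 110-1*, 111-0, 1110-
[col 2] --011, --101, -0-01*, -0-11*, -00-1*, -000-, -01-1*, 0--11, 0-1-1, 00--1*, 1--01, 1-0-1, 10--1*
[col 3] -0--1
Prime implicants: --011, --101, -0--1, -000-, 0--11, 0-000, 0-1-1, 0011-, 010-0, 0101-, 1--01, 1-0-1, 111-0, 1110-
PI chart (minterm → PIs covering it):
  1 | -0--1,-000-
  3 | --011,-0--1,0--11
  5 | --101,-0--1,0-1-1
  7 | -0--1,0--11,0-1-1,0011-
  8 | 0-000,010-0
  11 | --011,0--11,0101-
  13 | --101,0-1-1
  15 | 0--11,0-1-1
  16 | -000-  (sole → essential)
  17 | -0--1,-000-,1--01,1-0-1
  19 | --011,-0--1,1-0-1
  21 | --101,-0--1,1--01
  23 | -0--1  (sole → essential)
  27 | --011,1-0-1
  28 | 111-0,1110-
  29 | --101,1--01,1110-
  30 | 111-0  (sole → essential)
Essential prime implicants: -0--1, -000-, 111-0

3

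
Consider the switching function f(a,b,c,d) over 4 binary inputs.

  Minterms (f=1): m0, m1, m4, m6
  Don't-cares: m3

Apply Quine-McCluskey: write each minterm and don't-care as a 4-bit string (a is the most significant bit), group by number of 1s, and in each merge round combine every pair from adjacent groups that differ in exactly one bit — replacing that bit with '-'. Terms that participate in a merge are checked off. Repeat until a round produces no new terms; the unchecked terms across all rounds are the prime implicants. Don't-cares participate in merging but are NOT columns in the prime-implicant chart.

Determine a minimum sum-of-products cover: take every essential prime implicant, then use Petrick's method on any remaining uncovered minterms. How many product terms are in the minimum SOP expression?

size-2^0 implicants → 0000(✓)  0001(✓)  0011(✓)  0100(✓)  0110(✓)
size-2^1 implicants → 0-00  00-1  000-  01-0
Unchecked terms (primes): 0-00, 00-1, 000-, 01-0
Minterm coverage:
  m0 ⊆ 0-00,000-
  m1 ⊆ 00-1,000-
  m4 ⊆ 0-00,01-0
  m6 ⊆ 01-0 [E]
E = {01-0}
Petrick residual → 000-
Cover = a'b'c' + a'bd'  |cover|=2

2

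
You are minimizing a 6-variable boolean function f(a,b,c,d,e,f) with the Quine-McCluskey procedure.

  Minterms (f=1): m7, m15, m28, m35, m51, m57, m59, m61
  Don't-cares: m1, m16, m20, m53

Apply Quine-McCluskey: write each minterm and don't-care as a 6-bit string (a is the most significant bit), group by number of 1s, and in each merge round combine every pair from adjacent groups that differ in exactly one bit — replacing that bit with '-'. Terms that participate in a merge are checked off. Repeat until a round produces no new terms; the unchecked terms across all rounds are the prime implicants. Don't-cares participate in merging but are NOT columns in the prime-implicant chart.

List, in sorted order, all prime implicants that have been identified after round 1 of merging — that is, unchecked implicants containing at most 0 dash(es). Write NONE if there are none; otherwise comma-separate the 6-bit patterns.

Round 0: 000001 000111✓ 001111✓ 010000✓ 010100✓ 011100✓ 100011✓ 110011✓ 110101✓ 111001✓ 111011✓ 111101✓
Round 1: 00-111 01-100 010-00 1-0011 11-011 11-101 111-01 1110-1
PIs = {00-111, 000001, 01-100, 010-00, 1-0011, 11-011, 11-101, 111-01, 1110-1}

000001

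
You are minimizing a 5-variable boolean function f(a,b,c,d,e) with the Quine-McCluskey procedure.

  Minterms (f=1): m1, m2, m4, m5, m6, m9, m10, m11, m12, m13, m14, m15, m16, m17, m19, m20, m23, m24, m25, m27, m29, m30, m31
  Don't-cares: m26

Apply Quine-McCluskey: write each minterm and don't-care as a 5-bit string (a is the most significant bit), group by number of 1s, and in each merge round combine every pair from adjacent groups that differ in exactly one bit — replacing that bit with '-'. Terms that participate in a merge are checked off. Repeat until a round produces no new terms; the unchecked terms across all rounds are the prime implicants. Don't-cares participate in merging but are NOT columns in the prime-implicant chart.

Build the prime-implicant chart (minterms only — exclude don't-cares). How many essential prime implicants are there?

Round 0: 00001✓ 00010✓ 00100✓ 00101✓ 00110✓ 01001✓ 01010✓ 01011✓ 01100✓ 01101✓ 01110✓ 01111✓ 10000✓ 10001✓ 10011✓ 10100✓ 10111✓ 11000✓ 11001✓ 11010✓ 11011✓ 11101✓ 11110✓ 11111✓
Round 1: -0001✓ -0100 -1001✓ -1010✓ -1011✓ -1101✓ -1110✓ -1111✓ 0-001✓ 0-010✓ 0-100✓ 0-101✓ 0-110✓ 00-01✓ 00-10✓ 001-0✓ 0010-✓ 01-01✓ 01-10✓ 01-11✓ 010-1✓ 0101-✓ 011-0✓ 011-1✓ 0110-✓ 0111-✓ 1-000✓ 1-001✓ 1-011✓ 1-111✓ 10-00 10-11✓ 100-1✓ 1000-✓ 11-01✓ 11-10✓ 11-11✓ 110-0✓ 110-1✓ 1100-✓ 1101-✓ 111-1✓ 1111-✓
Round 2: --001 -1-01✓ -1-10✓ -1-11✓ -10-1✓ -101-✓ -11-1✓ -111-✓ 0--01 0--10 0-1-0 0-10- 01--1✓ 01-1-✓ 011-- 1--11 1-0-1 1-00- 11--1✓ 11-1-✓ 110--
Round 3: -1--1 -1-1-
PIs = {--001, -0100, -1--1, -1-1-, 0--01, 0--10, 0-1-0, 0-10-, 011--, 1--11, 1-0-1, 1-00-, 10-00, 110--}
Coverage chart:
  m1: --001,0--01
  m2: 0--10 ←essential
  m4: -0100,0-1-0,0-10-
  m5: 0--01,0-10-
  m6: 0--10,0-1-0
  m9: --001,-1--1,0--01
  m10: -1-1-,0--10
  m11: -1--1,-1-1-
  m12: 0-1-0,0-10-,011--
  m13: -1--1,0--01,0-10-,011--
  m14: -1-1-,0--10,0-1-0,011--
  m15: -1--1,-1-1-,011--
  m16: 1-00-,10-00
  m17: --001,1-0-1,1-00-
  m19: 1--11,1-0-1
  m20: -0100,10-00
  m23: 1--11 ←essential
  m24: 1-00-,110--
  m25: --001,-1--1,1-0-1,1-00-,110--
  m27: -1--1,-1-1-,1--11,1-0-1,110--
  m29: -1--1 ←essential
  m30: -1-1- ←essential
  m31: -1--1,-1-1-,1--11
Essential: -1--1, -1-1-, 0--10, 1--11

4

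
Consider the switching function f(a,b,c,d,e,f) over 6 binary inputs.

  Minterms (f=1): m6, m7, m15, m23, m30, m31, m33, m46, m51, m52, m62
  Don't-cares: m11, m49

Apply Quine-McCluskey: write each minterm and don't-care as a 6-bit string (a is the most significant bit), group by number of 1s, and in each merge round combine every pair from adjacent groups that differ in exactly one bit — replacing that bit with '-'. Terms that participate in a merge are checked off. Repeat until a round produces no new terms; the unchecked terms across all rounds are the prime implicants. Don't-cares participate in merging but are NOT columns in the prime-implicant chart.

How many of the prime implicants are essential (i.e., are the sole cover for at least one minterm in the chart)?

[col 0] 000110*, 000111*, 001011*, 001111*, 010111*, 011110*, 011111*, 100001*, 101110*, 110001*, 110011*, 110100, 111110*
[col 1] -11110, 0-0111*, 0-1111*, 00-111*, 00011-, 001-11, 01-111*, 01111-, 1-0001, 1-1110, 1100-1
[col 2] 0--111
Prime implicants: -11110, 0--111, 00011-, 001-11, 01111-, 1-0001, 1-1110, 1100-1, 110100
PI chart (minterm → PIs covering it):
  6 | 00011-  (sole → essential)
  7 | 0--111,00011-
  15 | 0--111,001-11
  23 | 0--111  (sole → essential)
  30 | -11110,01111-
  31 | 0--111,01111-
  33 | 1-0001  (sole → essential)
  46 | 1-1110  (sole → essential)
  51 | 1100-1  (sole → essential)
  52 | 110100  (sole → essential)
  62 | -11110,1-1110
Essential prime implicants: 0--111, 00011-, 1-0001, 1-1110, 1100-1, 110100

6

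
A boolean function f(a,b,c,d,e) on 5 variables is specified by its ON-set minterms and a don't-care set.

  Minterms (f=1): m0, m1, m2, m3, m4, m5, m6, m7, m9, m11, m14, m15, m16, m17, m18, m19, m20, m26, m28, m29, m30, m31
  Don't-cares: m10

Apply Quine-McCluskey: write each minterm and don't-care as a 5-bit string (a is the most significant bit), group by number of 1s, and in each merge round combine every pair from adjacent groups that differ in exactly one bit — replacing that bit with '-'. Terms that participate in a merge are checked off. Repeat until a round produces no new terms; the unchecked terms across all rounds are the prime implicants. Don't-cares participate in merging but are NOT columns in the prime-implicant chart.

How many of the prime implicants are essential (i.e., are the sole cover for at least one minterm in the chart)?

4

Round 0: 00000✓ 00001✓ 00010✓ 00011✓ 00100✓ 00101✓ 00110✓ 00111✓ 01001✓ 01010✓ 01011✓ 01110✓ 01111✓ 10000✓ 10001✓ 10010✓ 10011✓ 10100✓ 11010✓ 11100✓ 11101✓ 11110✓ 11111✓
Round 1: -0000✓ -0001✓ -0010✓ -0011✓ -0100✓ -1010✓ -1110✓ -1111✓ 0-001✓ 0-010✓ 0-011✓ 0-110✓ 0-111✓ 00-00✓ 00-01✓ 00-10✓ 00-11✓ 000-0✓ 000-1✓ 0000-✓ 0001-✓ 001-0✓ 001-1✓ 0010-✓ 0011-✓ 01-10✓ 01-11✓ 010-1✓ 0101-✓ 0111-✓ 1-010✓ 1-100 10-00✓ 100-0✓ 100-1✓ 1000-✓ 1001-✓ 11-10✓ 111-0✓ 111-1✓ 1110-✓ 1111-✓
Round 2: --010 -0-00 -00-0✓ -00-1✓ -000-✓ -001-✓ -1-10 -111- 0--10✓ 0--11✓ 0-0-1 0-01-✓ 0-11-✓ 00--0✓ 00--1✓ 00-0-✓ 00-1-✓ 000--✓ 001--✓ 01-1-✓ 100--✓ 111--
Round 3: -00-- 0--1- 00---
PIs = {--010, -0-00, -00--, -1-10, -111-, 0--1-, 0-0-1, 00---, 1-100, 111--}
Coverage chart:
  m0: -0-00,-00--,00---
  m1: -00--,0-0-1,00---
  m2: --010,-00--,0--1-,00---
  m3: -00--,0--1-,0-0-1,00---
  m4: -0-00,00---
  m5: 00--- ←essential
  m6: 0--1-,00---
  m7: 0--1-,00---
  m9: 0-0-1 ←essential
  m11: 0--1-,0-0-1
  m14: -1-10,-111-,0--1-
  m15: -111-,0--1-
  m16: -0-00,-00--
  m17: -00-- ←essential
  m18: --010,-00--
  m19: -00-- ←essential
  m20: -0-00,1-100
  m26: --010,-1-10
  m28: 1-100,111--
  m29: 111-- ←essential
  m30: -1-10,-111-,111--
  m31: -111-,111--
Essential: -00--, 0-0-1, 00---, 111--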